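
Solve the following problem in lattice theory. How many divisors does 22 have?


Divisors of 22: [1, 2, 11, 22]
Count: 4


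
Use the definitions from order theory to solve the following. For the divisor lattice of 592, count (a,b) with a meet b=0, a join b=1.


Complement pair (a,b): a meet b = bottom, a join b = top.
Here: gcd(a,b)=1 and lcm(a,b)=592, i.e. a*b=592 with a,b coprime.
Pairs found: (1,592), (16,37), (37,16), (592,1)
Total ordered pairs: 4


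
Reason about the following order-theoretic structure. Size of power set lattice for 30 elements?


Power set = 2^n.
2^30 = 1073741824


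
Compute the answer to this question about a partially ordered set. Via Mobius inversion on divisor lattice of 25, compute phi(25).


phi(n) = n * prod_{p|n} (1 - 1/p).
Prime divisors of 25: [5]
phi(25) = 25 * (1 - 1/5)
phi(25) = 20


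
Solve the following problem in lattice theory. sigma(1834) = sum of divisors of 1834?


sigma(n) = sum of divisors.
Divisors of 1834: [1, 2, 7, 14, 131, 262, 917, 1834]
Sum = 3168


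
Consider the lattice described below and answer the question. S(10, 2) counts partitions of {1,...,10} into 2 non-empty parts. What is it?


S(n,k) = k*S(n-1,k) + S(n-1,k-1).
S(9,2) = 255, S(9,1) = 1
S(10,2) = 2*255 + 1 = 510 + 1
S(10,2) = 511


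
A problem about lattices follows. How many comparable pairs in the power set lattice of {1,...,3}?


A comparable pair {a,b} has a < b or b < a in the order.
Count unordered pairs where one element is strictly below the other.
Examples: {{},{1}}, {{},{2}}, {{},{3}}, {{},{1,2}}, ...
Total comparable pairs: 19


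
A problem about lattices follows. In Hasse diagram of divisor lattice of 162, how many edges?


A cover relation a -< b holds when a < b with no c strictly between.
Cover relations:
  1 -< 2
  1 -< 3
  2 -< 6
  3 -< 6
  3 -< 9
  6 -< 18
  9 -< 18
  9 -< 27
  ...5 more
Total: 13


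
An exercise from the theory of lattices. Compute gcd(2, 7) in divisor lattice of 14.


In a divisor lattice, meet = gcd (greatest common divisor).
By Euclidean algorithm or factoring: gcd(2,7) = 1


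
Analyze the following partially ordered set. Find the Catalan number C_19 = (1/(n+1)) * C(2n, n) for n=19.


C(n) = C(2n, n) / (n+1).
C(38, 19) = 35345263800
C(19) = 35345263800 / 20 = 1767263190


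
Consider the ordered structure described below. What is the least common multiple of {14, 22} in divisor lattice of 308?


In a divisor lattice, join = lcm (least common multiple).
Compute lcm iteratively: start with first element, then lcm(current, next).
Elements: [14, 22]
lcm(14,22) = 154
Final lcm = 154


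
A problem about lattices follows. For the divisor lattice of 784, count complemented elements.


An element a is complemented if some b has a meet b = bottom, a join b = top.
a is complemented iff gcd(a, n/a)=1, i.e. a is a unitary divisor of 784.
Complemented elements: 1, 16, 49, 784
Count: 4


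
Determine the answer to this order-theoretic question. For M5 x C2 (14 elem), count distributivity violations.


Distributive law: a ^ (b v c) = (a ^ b) v (a ^ c).
Check all 14^3 = 2744 ordered triples (a,b,c).
  e.g. a=(a1,0), b=(a2,0), c=(a3,0): lhs=(a1,0) != rhs=(0,0)
  e.g. a=(a1,0), b=(a2,0), c=(a3,1): lhs=(a1,0) != rhs=(0,0)
Total violating triples: 480


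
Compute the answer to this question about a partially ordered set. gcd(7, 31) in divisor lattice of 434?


Meet=gcd.
gcd(7,31)=1


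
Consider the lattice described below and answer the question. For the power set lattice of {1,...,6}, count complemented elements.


An element a is complemented if some b has a meet b = bottom, a join b = top.
every subset A has complement S\A, so all elements are complemented.
Complemented elements: {}, {1}, {2}, {3}, {4}, {5}, ... (58 more)
Count: 64


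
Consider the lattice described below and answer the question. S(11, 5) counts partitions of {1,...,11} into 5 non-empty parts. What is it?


S(n,k) = k*S(n-1,k) + S(n-1,k-1).
S(10,5) = 42525, S(10,4) = 34105
S(11,5) = 5*42525 + 34105 = 212625 + 34105
S(11,5) = 246730


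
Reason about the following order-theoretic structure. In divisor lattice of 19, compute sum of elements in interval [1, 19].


Interval [1,19] in divisors of 19: [1, 19]
Sum = 20


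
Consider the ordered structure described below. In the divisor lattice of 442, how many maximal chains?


A maximal chain goes from the minimum element to a maximal element via cover relations.
Counting all min-to-max paths in the cover graph.
Total maximal chains: 6


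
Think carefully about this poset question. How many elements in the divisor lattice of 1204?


Divisors of 1204: [1, 2, 4, 7, 14, 28, 43, 86, 172, 301, 602, 1204]
Count: 12


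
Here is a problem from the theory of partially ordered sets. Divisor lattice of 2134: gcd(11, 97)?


Meet=gcd.
gcd(11,97)=1


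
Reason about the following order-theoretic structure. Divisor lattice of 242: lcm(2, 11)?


Join=lcm.
gcd(2,11)=1
lcm=22


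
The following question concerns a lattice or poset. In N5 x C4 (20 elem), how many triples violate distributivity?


Distributive law: a ^ (b v c) = (a ^ b) v (a ^ c).
Check all 20^3 = 8000 ordered triples (a,b,c).
  e.g. a=(b,0), b=(a,0), c=(c,0): lhs=(b,0) != rhs=(a,0)
  e.g. a=(b,0), b=(a,0), c=(c,1): lhs=(b,0) != rhs=(a,0)
Total violating triples: 128


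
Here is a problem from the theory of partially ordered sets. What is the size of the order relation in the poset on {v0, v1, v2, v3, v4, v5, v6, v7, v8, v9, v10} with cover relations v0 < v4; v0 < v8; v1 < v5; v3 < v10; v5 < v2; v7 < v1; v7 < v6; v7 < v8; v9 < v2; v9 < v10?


The order relation is {(a,b) : a <= b}, reflexive so it includes (a,a).
Examples: (v0,v0), (v0,v4), (v0,v8), (v1,v1), (v1,v2), ...
Total ordered pairs: 24


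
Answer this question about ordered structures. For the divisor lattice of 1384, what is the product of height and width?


Height = length of longest chain minus 1; width = size of largest antichain.
A maximum chain: 1 | 173 | 346 | 692 | 1384  (height 4).
A maximum antichain: {2, 173}  (width 2).
Product = 4 * 2 = 8


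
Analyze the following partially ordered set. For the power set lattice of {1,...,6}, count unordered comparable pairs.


A comparable pair {a,b} has a < b or b < a in the order.
Count unordered pairs where one element is strictly below the other.
Examples: {{},{1}}, {{},{2}}, {{},{3}}, {{},{4}}, ...
Total comparable pairs: 665


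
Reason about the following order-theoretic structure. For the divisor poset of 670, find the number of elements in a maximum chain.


A chain is a totally ordered subset; we count the number of elements in a maximum chain.
Compute, for each element x, the size of the longest chain ending at x:
  1: 1
  2: 2
  5: 2
  67: 2
  10: 3
  134: 3
  ...
A maximum chain: 1 < 2 < 10 < 670
Number of elements in the longest chain: 4


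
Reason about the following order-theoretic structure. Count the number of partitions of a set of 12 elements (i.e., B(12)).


B(n) = number of set partitions of an n-element set.
B(n) satisfies the recurrence: B(n+1) = sum_k C(n,k)*B(k).
B(12) = 4213597


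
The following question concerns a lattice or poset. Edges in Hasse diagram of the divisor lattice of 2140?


A cover relation a -< b holds when a < b with no c strictly between.
Cover relations:
  1 -< 2
  1 -< 5
  1 -< 107
  2 -< 4
  2 -< 10
  2 -< 214
  4 -< 20
  4 -< 428
  ...12 more
Total: 20


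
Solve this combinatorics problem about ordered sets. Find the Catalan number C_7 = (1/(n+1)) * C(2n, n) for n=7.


C(n) = C(2n, n) / (n+1).
C(14, 7) = 3432
C(7) = 3432 / 8 = 429


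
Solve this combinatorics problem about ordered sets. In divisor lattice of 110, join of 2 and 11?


In a divisor lattice, join = lcm (least common multiple).
gcd(2,11) = 1
lcm(2,11) = 2*11/gcd = 22/1 = 22


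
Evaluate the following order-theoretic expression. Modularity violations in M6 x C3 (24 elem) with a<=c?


Modular law: if a <= c then a v (b ^ c) = (a v b) ^ c.
Check all triples (a,b,c) with a <= c among 24 elements.
This lattice is modular (diamonds M_m and their chain-products are modular).
Total violating triples: 0


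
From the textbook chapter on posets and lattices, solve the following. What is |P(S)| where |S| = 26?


Power set = 2^n.
2^26 = 67108864


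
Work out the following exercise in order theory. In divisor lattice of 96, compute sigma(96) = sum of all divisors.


sigma(n) = sum of divisors.
Divisors of 96: [1, 2, 3, 4, 6, 8, 12, 16, 24, 32, 48, 96]
Sum = 252


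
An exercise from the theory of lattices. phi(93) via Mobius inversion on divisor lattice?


phi(n) = n * prod_{p|n} (1 - 1/p).
Prime divisors of 93: [3, 31]
phi(93) = 93 * (1 - 1/3) * (1 - 1/31)
phi(93) = 60


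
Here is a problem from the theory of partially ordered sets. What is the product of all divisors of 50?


Divisors of 50: [1, 2, 5, 10, 25, 50]
Product = n^(d(n)/2) = 50^(6/2)
Product = 125000


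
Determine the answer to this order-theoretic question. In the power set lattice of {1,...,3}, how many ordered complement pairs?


Complement pair (a,b): a meet b = bottom, a join b = top.
Here: A intersect B = {} and A union B = {1,...,3}.
Pairs found: ({},{1,2,3}), ({1},{2,3}), ({2},{1,3}), ({3},{1,2}), ... (4 more)
Total ordered pairs: 8


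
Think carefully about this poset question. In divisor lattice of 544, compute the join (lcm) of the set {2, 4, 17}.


In a divisor lattice, join = lcm (least common multiple).
Compute lcm iteratively: start with first element, then lcm(current, next).
Elements: [2, 4, 17]
lcm(2,4) = 4
lcm(4,17) = 68
Final lcm = 68


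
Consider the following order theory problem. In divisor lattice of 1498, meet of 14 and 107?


In a divisor lattice, meet = gcd (greatest common divisor).
By Euclidean algorithm or factoring: gcd(14,107) = 1


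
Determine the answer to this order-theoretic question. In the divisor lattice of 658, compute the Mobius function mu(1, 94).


In a divisor lattice, mu(a,b) = mu(b/a) where mu is the classical Mobius function.
b/a = 94/1 = 94
Prime factorization of 94: primes [2, 47]
94 is squarefree with 2 prime factor(s), so mu(94) = (-1)^2 = 1


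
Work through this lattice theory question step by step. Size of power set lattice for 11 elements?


Power set = 2^n.
2^11 = 2048


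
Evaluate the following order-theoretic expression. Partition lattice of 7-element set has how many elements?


B(n) = number of set partitions of an n-element set.
B(n) satisfies the recurrence: B(n+1) = sum_k C(n,k)*B(k).
B(7) = 877


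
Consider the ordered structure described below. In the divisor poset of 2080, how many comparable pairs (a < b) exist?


A comparable pair {a,b} has a < b or b < a in the order.
Count unordered pairs where one element is strictly below the other.
Examples: {1,2}, {1,4}, {1,5}, {1,8}, ...
Total comparable pairs: 165


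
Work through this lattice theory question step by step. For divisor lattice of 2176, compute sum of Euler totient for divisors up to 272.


Divisors of 2176 up to 272: [1, 2, 4, 8, 16, 17, 32, 34, 64, 68, 128, 136, 272]
phi values: [1, 1, 2, 4, 8, 16, 16, 16, 32, 32, 64, 64, 128]
Sum = 384


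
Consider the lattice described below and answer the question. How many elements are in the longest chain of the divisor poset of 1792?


A chain is a totally ordered subset; we count the number of elements in a maximum chain.
Compute, for each element x, the size of the longest chain ending at x:
  1: 1
  2: 2
  7: 2
  4: 3
  8: 4
  14: 3
  ...
A maximum chain: 1 < 2 < 4 < 8 < 16 < 32 < 64 < 128 < 256 < 1792
Number of elements in the longest chain: 10


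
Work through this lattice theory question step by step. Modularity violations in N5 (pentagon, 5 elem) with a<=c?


Modular law: if a <= c then a v (b ^ c) = (a v b) ^ c.
Check all triples (a,b,c) with a <= c among 5 elements.
  e.g. a=a, b=c, c=b: lhs=a != rhs=b
Total violating triples: 1


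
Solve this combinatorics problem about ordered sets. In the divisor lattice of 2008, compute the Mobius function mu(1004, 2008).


In a divisor lattice, mu(a,b) = mu(b/a) where mu is the classical Mobius function.
b/a = 2008/1004 = 2
Prime factorization of 2: primes [2]
2 is squarefree with 1 prime factor(s), so mu(2) = (-1)^1 = -1


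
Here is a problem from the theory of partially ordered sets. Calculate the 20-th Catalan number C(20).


C(n) = C(2n, n) / (n+1).
C(40, 20) = 137846528820
C(20) = 137846528820 / 21 = 6564120420


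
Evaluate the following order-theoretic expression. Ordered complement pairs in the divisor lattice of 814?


Complement pair (a,b): a meet b = bottom, a join b = top.
Here: gcd(a,b)=1 and lcm(a,b)=814, i.e. a*b=814 with a,b coprime.
Pairs found: (1,814), (2,407), (11,74), (22,37), ... (4 more)
Total ordered pairs: 8


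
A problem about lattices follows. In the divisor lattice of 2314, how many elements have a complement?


An element a is complemented if some b has a meet b = bottom, a join b = top.
a is complemented iff gcd(a, n/a)=1, i.e. a is a unitary divisor of 2314.
Complemented elements: 1, 2, 13, 26, 89, 178, ... (2 more)
Count: 8


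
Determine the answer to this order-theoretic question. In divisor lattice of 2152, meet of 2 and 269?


In a divisor lattice, meet = gcd (greatest common divisor).
By Euclidean algorithm or factoring: gcd(2,269) = 1


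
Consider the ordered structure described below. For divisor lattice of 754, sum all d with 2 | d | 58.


Interval [2,58] in divisors of 754: [2, 58]
Sum = 60


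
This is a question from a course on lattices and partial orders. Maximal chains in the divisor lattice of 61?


A maximal chain goes from the minimum element to a maximal element via cover relations.
Counting all min-to-max paths in the cover graph.
Total maximal chains: 1


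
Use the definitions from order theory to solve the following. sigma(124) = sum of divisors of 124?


sigma(n) = sum of divisors.
Divisors of 124: [1, 2, 4, 31, 62, 124]
Sum = 224


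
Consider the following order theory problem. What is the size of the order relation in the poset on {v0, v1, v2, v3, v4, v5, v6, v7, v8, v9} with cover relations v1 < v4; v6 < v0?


The order relation is {(a,b) : a <= b}, reflexive so it includes (a,a).
Examples: (v0,v0), (v1,v1), (v1,v4), (v2,v2), (v3,v3), ...
Total ordered pairs: 12


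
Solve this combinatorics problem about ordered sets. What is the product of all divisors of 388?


Divisors of 388: [1, 2, 4, 97, 194, 388]
Product = n^(d(n)/2) = 388^(6/2)
Product = 58411072


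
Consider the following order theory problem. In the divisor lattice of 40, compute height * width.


Height = length of longest chain minus 1; width = size of largest antichain.
A maximum chain: 1 | 5 | 10 | 20 | 40  (height 4).
A maximum antichain: {2, 5}  (width 2).
Product = 4 * 2 = 8


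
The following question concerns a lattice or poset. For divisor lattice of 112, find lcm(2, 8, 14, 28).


In a divisor lattice, join = lcm (least common multiple).
Compute lcm iteratively: start with first element, then lcm(current, next).
Elements: [2, 8, 14, 28]
lcm(2,8) = 8
lcm(8,14) = 56
lcm(56,28) = 56
Final lcm = 56


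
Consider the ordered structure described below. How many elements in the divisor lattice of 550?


Divisors of 550: [1, 2, 5, 10, 11, 22, 25, 50, 55, 110, 275, 550]
Count: 12


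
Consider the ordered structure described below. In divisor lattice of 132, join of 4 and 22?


In a divisor lattice, join = lcm (least common multiple).
gcd(4,22) = 2
lcm(4,22) = 4*22/gcd = 88/2 = 44


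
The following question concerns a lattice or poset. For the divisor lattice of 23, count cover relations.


A cover relation a -< b holds when a < b with no c strictly between.
Cover relations:
  1 -< 23
Total: 1


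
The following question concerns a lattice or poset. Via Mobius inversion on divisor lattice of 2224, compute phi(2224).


phi(n) = n * prod_{p|n} (1 - 1/p).
Prime divisors of 2224: [2, 139]
phi(2224) = 2224 * (1 - 1/2) * (1 - 1/139)
phi(2224) = 1104


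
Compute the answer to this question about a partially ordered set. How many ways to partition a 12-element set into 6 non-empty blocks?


S(n,k) = k*S(n-1,k) + S(n-1,k-1).
S(11,6) = 179487, S(11,5) = 246730
S(12,6) = 6*179487 + 246730 = 1076922 + 246730
S(12,6) = 1323652


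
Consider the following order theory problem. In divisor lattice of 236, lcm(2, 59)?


Join=lcm.
gcd(2,59)=1
lcm=118


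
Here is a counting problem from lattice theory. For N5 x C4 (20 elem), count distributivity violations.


Distributive law: a ^ (b v c) = (a ^ b) v (a ^ c).
Check all 20^3 = 8000 ordered triples (a,b,c).
  e.g. a=(b,0), b=(a,0), c=(c,0): lhs=(b,0) != rhs=(a,0)
  e.g. a=(b,0), b=(a,0), c=(c,1): lhs=(b,0) != rhs=(a,0)
Total violating triples: 128


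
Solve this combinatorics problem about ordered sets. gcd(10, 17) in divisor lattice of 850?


Meet=gcd.
gcd(10,17)=1


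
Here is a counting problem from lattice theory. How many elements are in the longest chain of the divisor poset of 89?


A chain is a totally ordered subset; we count the number of elements in a maximum chain.
Compute, for each element x, the size of the longest chain ending at x:
  1: 1
  89: 2
A maximum chain: 1 < 89
Number of elements in the longest chain: 2


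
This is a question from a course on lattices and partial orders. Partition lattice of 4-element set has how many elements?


B(n) = number of set partitions of an n-element set.
B(n) satisfies the recurrence: B(n+1) = sum_k C(n,k)*B(k).
B(4) = 15


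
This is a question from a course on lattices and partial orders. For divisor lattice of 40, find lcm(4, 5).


In a divisor lattice, join = lcm (least common multiple).
Compute lcm iteratively: start with first element, then lcm(current, next).
Elements: [4, 5]
lcm(4,5) = 20
Final lcm = 20


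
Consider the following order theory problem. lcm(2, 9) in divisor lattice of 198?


Join=lcm.
gcd(2,9)=1
lcm=18


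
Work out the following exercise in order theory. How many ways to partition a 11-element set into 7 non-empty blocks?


S(n,k) = k*S(n-1,k) + S(n-1,k-1).
S(10,7) = 5880, S(10,6) = 22827
S(11,7) = 7*5880 + 22827 = 41160 + 22827
S(11,7) = 63987


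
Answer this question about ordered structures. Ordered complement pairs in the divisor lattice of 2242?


Complement pair (a,b): a meet b = bottom, a join b = top.
Here: gcd(a,b)=1 and lcm(a,b)=2242, i.e. a*b=2242 with a,b coprime.
Pairs found: (1,2242), (2,1121), (19,118), (38,59), ... (4 more)
Total ordered pairs: 8


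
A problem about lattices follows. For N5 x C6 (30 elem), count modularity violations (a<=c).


Modular law: if a <= c then a v (b ^ c) = (a v b) ^ c.
Check all triples (a,b,c) with a <= c among 30 elements.
  e.g. a=(a,0), b=(c,0), c=(b,0): lhs=(a,0) != rhs=(b,0)
  e.g. a=(a,0), b=(c,1), c=(b,0): lhs=(a,0) != rhs=(b,0)
Total violating triples: 126


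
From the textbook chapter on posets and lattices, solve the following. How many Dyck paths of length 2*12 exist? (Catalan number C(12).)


C(n) = C(2n, n) / (n+1).
C(24, 12) = 2704156
C(12) = 2704156 / 13 = 208012


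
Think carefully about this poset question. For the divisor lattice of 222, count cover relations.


A cover relation a -< b holds when a < b with no c strictly between.
Cover relations:
  1 -< 2
  1 -< 3
  1 -< 37
  2 -< 6
  2 -< 74
  3 -< 6
  3 -< 111
  6 -< 222
  ...4 more
Total: 12


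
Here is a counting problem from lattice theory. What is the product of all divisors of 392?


Divisors of 392: [1, 2, 4, 7, 8, 14, 28, 49, 56, 98, 196, 392]
Product = n^(d(n)/2) = 392^(12/2)
Product = 3628410392018944


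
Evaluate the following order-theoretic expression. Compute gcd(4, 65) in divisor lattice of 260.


In a divisor lattice, meet = gcd (greatest common divisor).
By Euclidean algorithm or factoring: gcd(4,65) = 1


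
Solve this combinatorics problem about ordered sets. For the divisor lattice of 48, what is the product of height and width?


Height = length of longest chain minus 1; width = size of largest antichain.
A maximum chain: 1 | 3 | 6 | 12 | 24 | 48  (height 5).
A maximum antichain: {2, 3}  (width 2).
Product = 5 * 2 = 10


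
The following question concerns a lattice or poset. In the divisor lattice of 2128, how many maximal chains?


A maximal chain goes from the minimum element to a maximal element via cover relations.
Counting all min-to-max paths in the cover graph.
Total maximal chains: 30


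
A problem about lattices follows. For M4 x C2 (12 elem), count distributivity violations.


Distributive law: a ^ (b v c) = (a ^ b) v (a ^ c).
Check all 12^3 = 1728 ordered triples (a,b,c).
  e.g. a=(a1,0), b=(a2,0), c=(a3,0): lhs=(a1,0) != rhs=(0,0)
  e.g. a=(a1,0), b=(a2,0), c=(a3,1): lhs=(a1,0) != rhs=(0,0)
Total violating triples: 192


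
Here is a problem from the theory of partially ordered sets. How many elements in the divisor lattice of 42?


Divisors of 42: [1, 2, 3, 6, 7, 14, 21, 42]
Count: 8


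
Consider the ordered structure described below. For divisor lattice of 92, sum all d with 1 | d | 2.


Interval [1,2] in divisors of 92: [1, 2]
Sum = 3


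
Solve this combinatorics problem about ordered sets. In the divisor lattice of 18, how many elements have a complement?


An element a is complemented if some b has a meet b = bottom, a join b = top.
a is complemented iff gcd(a, n/a)=1, i.e. a is a unitary divisor of 18.
Complemented elements: 1, 2, 9, 18
Count: 4


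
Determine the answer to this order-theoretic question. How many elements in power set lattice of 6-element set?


Power set = 2^n.
2^6 = 64


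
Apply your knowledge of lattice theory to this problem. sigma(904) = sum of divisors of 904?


sigma(n) = sum of divisors.
Divisors of 904: [1, 2, 4, 8, 113, 226, 452, 904]
Sum = 1710


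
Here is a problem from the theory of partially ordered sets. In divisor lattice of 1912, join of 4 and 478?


In a divisor lattice, join = lcm (least common multiple).
gcd(4,478) = 2
lcm(4,478) = 4*478/gcd = 1912/2 = 956


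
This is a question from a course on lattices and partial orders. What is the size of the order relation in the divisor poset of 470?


The order relation is {(a,b) : a <= b}, reflexive so it includes (a,a).
Examples: (1,1), (1,10), (1,2), (1,235), (1,47), ...
Total ordered pairs: 27


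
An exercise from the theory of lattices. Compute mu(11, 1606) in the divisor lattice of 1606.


In a divisor lattice, mu(a,b) = mu(b/a) where mu is the classical Mobius function.
b/a = 1606/11 = 146
Prime factorization of 146: primes [2, 73]
146 is squarefree with 2 prime factor(s), so mu(146) = (-1)^2 = 1


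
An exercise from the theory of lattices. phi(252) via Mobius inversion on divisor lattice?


phi(n) = n * prod_{p|n} (1 - 1/p).
Prime divisors of 252: [2, 3, 7]
phi(252) = 252 * (1 - 1/2) * (1 - 1/3) * (1 - 1/7)
phi(252) = 72


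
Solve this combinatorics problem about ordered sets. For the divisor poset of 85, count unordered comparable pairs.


A comparable pair {a,b} has a < b or b < a in the order.
Count unordered pairs where one element is strictly below the other.
Examples: {1,5}, {1,17}, {1,85}, {5,85}, ...
Total comparable pairs: 5


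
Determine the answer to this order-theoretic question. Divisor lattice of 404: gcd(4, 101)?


Meet=gcd.
gcd(4,101)=1


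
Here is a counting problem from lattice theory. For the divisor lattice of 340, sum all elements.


sigma(n) = sum of divisors.
Divisors of 340: [1, 2, 4, 5, 10, 17, 20, 34, 68, 85, 170, 340]
Sum = 756


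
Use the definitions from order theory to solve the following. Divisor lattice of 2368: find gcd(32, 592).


In a divisor lattice, meet = gcd (greatest common divisor).
By Euclidean algorithm or factoring: gcd(32,592) = 16


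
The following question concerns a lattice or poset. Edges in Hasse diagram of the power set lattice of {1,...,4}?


A cover relation a -< b holds when a < b with no c strictly between.
Cover relations:
  {} -< {1}
  {} -< {2}
  {} -< {3}
  {} -< {4}
  {1} -< {1,2}
  {1} -< {1,3}
  {1} -< {1,4}
  {2} -< {1,2}
  ...24 more
Total: 32


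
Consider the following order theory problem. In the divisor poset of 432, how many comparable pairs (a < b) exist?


A comparable pair {a,b} has a < b or b < a in the order.
Count unordered pairs where one element is strictly below the other.
Examples: {1,2}, {1,3}, {1,4}, {1,6}, ...
Total comparable pairs: 130


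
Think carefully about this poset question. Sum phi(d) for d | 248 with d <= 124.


Divisors of 248 up to 124: [1, 2, 4, 8, 31, 62, 124]
phi values: [1, 1, 2, 4, 30, 30, 60]
Sum = 128


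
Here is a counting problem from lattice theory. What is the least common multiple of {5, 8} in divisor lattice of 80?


In a divisor lattice, join = lcm (least common multiple).
Compute lcm iteratively: start with first element, then lcm(current, next).
Elements: [5, 8]
lcm(5,8) = 40
Final lcm = 40


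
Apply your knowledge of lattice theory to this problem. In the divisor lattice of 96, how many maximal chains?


A maximal chain goes from the minimum element to a maximal element via cover relations.
Counting all min-to-max paths in the cover graph.
Total maximal chains: 6


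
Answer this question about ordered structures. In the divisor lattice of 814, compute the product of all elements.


Divisors of 814: [1, 2, 11, 22, 37, 74, 407, 814]
Product = n^(d(n)/2) = 814^(8/2)
Product = 439033459216


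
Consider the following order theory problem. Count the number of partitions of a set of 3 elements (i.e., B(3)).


B(n) = number of set partitions of an n-element set.
B(n) satisfies the recurrence: B(n+1) = sum_k C(n,k)*B(k).
B(3) = 5


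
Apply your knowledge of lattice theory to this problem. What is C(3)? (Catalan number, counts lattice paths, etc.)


C(n) = C(2n, n) / (n+1).
C(6, 3) = 20
C(3) = 20 / 4 = 5


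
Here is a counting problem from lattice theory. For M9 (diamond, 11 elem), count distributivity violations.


Distributive law: a ^ (b v c) = (a ^ b) v (a ^ c).
Check all 11^3 = 1331 ordered triples (a,b,c).
  e.g. a=a1, b=a2, c=a3: lhs=a1 != rhs=0
  e.g. a=a1, b=a2, c=a4: lhs=a1 != rhs=0
Total violating triples: 504


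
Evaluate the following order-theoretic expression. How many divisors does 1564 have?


Divisors of 1564: [1, 2, 4, 17, 23, 34, 46, 68, 92, 391, 782, 1564]
Count: 12


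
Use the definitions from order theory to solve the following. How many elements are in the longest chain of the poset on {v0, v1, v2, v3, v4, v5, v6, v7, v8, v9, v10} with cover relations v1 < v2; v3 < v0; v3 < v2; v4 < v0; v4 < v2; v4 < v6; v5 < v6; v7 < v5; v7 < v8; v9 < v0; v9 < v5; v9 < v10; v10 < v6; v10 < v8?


A chain is a totally ordered subset; we count the number of elements in a maximum chain.
Compute, for each element x, the size of the longest chain ending at x:
  v1: 1
  v3: 1
  v4: 1
  v7: 1
  v9: 1
  v10: 2
  ...
A maximum chain: v7 < v5 < v6
Number of elements in the longest chain: 3


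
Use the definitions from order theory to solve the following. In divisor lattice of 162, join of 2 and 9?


In a divisor lattice, join = lcm (least common multiple).
gcd(2,9) = 1
lcm(2,9) = 2*9/gcd = 18/1 = 18


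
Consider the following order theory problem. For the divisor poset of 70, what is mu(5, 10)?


In a divisor lattice, mu(a,b) = mu(b/a) where mu is the classical Mobius function.
b/a = 10/5 = 2
Prime factorization of 2: primes [2]
2 is squarefree with 1 prime factor(s), so mu(2) = (-1)^1 = -1


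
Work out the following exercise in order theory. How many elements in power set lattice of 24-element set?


Power set = 2^n.
2^24 = 16777216


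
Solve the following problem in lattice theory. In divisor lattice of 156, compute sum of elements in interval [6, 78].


Interval [6,78] in divisors of 156: [6, 78]
Sum = 84


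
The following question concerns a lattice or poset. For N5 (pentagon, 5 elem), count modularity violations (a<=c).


Modular law: if a <= c then a v (b ^ c) = (a v b) ^ c.
Check all triples (a,b,c) with a <= c among 5 elements.
  e.g. a=a, b=c, c=b: lhs=a != rhs=b
Total violating triples: 1


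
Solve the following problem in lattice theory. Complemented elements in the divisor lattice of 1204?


An element a is complemented if some b has a meet b = bottom, a join b = top.
a is complemented iff gcd(a, n/a)=1, i.e. a is a unitary divisor of 1204.
Complemented elements: 1, 4, 7, 28, 43, 172, ... (2 more)
Count: 8


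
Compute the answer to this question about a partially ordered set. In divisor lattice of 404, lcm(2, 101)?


Join=lcm.
gcd(2,101)=1
lcm=202


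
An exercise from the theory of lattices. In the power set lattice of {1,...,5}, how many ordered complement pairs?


Complement pair (a,b): a meet b = bottom, a join b = top.
Here: A intersect B = {} and A union B = {1,...,5}.
Pairs found: ({},{1,2,3,4,5}), ({1},{2,3,4,5}), ({2},{1,3,4,5}), ({3},{1,2,4,5}), ... (28 more)
Total ordered pairs: 32


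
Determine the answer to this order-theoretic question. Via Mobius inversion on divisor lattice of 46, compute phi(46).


phi(n) = n * prod_{p|n} (1 - 1/p).
Prime divisors of 46: [2, 23]
phi(46) = 46 * (1 - 1/2) * (1 - 1/23)
phi(46) = 22


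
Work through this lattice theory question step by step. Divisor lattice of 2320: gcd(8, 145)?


Meet=gcd.
gcd(8,145)=1


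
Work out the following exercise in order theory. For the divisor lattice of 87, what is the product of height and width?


Height = length of longest chain minus 1; width = size of largest antichain.
A maximum chain: 1 | 29 | 87  (height 2).
A maximum antichain: {3, 29}  (width 2).
Product = 2 * 2 = 4


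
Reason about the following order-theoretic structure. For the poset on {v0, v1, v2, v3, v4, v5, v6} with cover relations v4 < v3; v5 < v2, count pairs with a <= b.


The order relation is {(a,b) : a <= b}, reflexive so it includes (a,a).
Examples: (v0,v0), (v1,v1), (v2,v2), (v3,v3), (v4,v3), ...
Total ordered pairs: 9


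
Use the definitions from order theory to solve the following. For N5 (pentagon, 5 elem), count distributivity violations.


Distributive law: a ^ (b v c) = (a ^ b) v (a ^ c).
Check all 5^3 = 125 ordered triples (a,b,c).
  e.g. a=b, b=a, c=c: lhs=b != rhs=a
  e.g. a=b, b=c, c=a: lhs=b != rhs=a
Total violating triples: 2


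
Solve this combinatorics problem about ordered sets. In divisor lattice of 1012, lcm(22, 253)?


Join=lcm.
gcd(22,253)=11
lcm=506


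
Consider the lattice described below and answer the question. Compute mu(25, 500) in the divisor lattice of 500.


In a divisor lattice, mu(a,b) = mu(b/a) where mu is the classical Mobius function.
b/a = 500/25 = 20
Prime factorization of 20: primes [2, 5]
20 is not squarefree, so mu(20) = 0


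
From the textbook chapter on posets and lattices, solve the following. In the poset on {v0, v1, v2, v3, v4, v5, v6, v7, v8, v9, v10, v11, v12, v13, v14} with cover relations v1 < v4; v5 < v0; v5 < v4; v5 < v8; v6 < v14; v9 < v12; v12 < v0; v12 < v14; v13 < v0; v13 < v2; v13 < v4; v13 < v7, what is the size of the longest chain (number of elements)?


A chain is a totally ordered subset; we count the number of elements in a maximum chain.
Compute, for each element x, the size of the longest chain ending at x:
  v1: 1
  v3: 1
  v5: 1
  v6: 1
  v9: 1
  v10: 1
  ...
A maximum chain: v9 < v12 < v0
Number of elements in the longest chain: 3


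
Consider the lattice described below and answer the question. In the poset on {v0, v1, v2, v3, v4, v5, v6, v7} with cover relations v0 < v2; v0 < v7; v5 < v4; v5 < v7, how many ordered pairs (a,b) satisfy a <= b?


The order relation is {(a,b) : a <= b}, reflexive so it includes (a,a).
Examples: (v0,v0), (v0,v2), (v0,v7), (v1,v1), (v2,v2), ...
Total ordered pairs: 12


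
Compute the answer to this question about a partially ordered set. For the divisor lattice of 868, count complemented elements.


An element a is complemented if some b has a meet b = bottom, a join b = top.
a is complemented iff gcd(a, n/a)=1, i.e. a is a unitary divisor of 868.
Complemented elements: 1, 4, 7, 28, 31, 124, ... (2 more)
Count: 8


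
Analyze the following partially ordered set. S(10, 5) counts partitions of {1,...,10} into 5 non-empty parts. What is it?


S(n,k) = k*S(n-1,k) + S(n-1,k-1).
S(9,5) = 6951, S(9,4) = 7770
S(10,5) = 5*6951 + 7770 = 34755 + 7770
S(10,5) = 42525


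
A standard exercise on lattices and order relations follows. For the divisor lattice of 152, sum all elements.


sigma(n) = sum of divisors.
Divisors of 152: [1, 2, 4, 8, 19, 38, 76, 152]
Sum = 300


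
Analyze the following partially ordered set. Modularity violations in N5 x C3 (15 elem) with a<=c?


Modular law: if a <= c then a v (b ^ c) = (a v b) ^ c.
Check all triples (a,b,c) with a <= c among 15 elements.
  e.g. a=(a,0), b=(c,0), c=(b,0): lhs=(a,0) != rhs=(b,0)
  e.g. a=(a,0), b=(c,1), c=(b,0): lhs=(a,0) != rhs=(b,0)
Total violating triples: 18


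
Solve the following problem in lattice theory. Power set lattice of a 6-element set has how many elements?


Power set = 2^n.
2^6 = 64


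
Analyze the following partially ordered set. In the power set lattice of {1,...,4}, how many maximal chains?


A maximal chain goes from the minimum element to a maximal element via cover relations.
Counting all min-to-max paths in the cover graph.
Total maximal chains: 24


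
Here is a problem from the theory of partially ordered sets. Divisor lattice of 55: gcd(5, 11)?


Meet=gcd.
gcd(5,11)=1


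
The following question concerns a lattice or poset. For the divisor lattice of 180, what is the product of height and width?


Height = length of longest chain minus 1; width = size of largest antichain.
A maximum chain: 1 | 5 | 15 | 45 | 90 | 180  (height 5).
A maximum antichain: {4, 6, 9, 10, 15}  (width 5).
Product = 5 * 5 = 25


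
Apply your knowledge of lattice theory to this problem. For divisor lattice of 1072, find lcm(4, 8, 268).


In a divisor lattice, join = lcm (least common multiple).
Compute lcm iteratively: start with first element, then lcm(current, next).
Elements: [4, 8, 268]
lcm(4,8) = 8
lcm(8,268) = 536
Final lcm = 536


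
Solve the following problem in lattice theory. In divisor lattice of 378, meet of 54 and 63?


In a divisor lattice, meet = gcd (greatest common divisor).
By Euclidean algorithm or factoring: gcd(54,63) = 9


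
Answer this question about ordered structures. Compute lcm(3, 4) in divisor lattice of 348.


In a divisor lattice, join = lcm (least common multiple).
gcd(3,4) = 1
lcm(3,4) = 3*4/gcd = 12/1 = 12


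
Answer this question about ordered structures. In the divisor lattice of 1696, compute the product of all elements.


Divisors of 1696: [1, 2, 4, 8, 16, 32, 53, 106, 212, 424, 848, 1696]
Product = n^(d(n)/2) = 1696^(12/2)
Product = 23798801546447159296


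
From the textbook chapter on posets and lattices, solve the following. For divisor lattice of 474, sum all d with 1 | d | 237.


Interval [1,237] in divisors of 474: [1, 3, 79, 237]
Sum = 320


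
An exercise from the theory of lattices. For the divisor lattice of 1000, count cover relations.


A cover relation a -< b holds when a < b with no c strictly between.
Cover relations:
  1 -< 2
  1 -< 5
  2 -< 4
  2 -< 10
  4 -< 8
  4 -< 20
  5 -< 10
  5 -< 25
  ...16 more
Total: 24


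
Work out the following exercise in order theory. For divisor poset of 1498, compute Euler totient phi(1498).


phi(n) = n * prod_{p|n} (1 - 1/p).
Prime divisors of 1498: [2, 7, 107]
phi(1498) = 1498 * (1 - 1/2) * (1 - 1/7) * (1 - 1/107)
phi(1498) = 636


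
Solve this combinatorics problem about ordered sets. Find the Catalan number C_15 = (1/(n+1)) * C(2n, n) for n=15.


C(n) = C(2n, n) / (n+1).
C(30, 15) = 155117520
C(15) = 155117520 / 16 = 9694845


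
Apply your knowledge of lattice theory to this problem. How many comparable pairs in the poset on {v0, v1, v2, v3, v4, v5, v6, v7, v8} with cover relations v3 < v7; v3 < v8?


A comparable pair {a,b} has a < b or b < a in the order.
Count unordered pairs where one element is strictly below the other.
Examples: {v3,v7}, {v3,v8}
Total comparable pairs: 2


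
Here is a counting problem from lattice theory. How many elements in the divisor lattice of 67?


Divisors of 67: [1, 67]
Count: 2


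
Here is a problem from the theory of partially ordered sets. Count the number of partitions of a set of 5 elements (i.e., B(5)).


B(n) = number of set partitions of an n-element set.
B(n) satisfies the recurrence: B(n+1) = sum_k C(n,k)*B(k).
B(5) = 52


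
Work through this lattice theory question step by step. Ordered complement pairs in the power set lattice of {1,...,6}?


Complement pair (a,b): a meet b = bottom, a join b = top.
Here: A intersect B = {} and A union B = {1,...,6}.
Pairs found: ({},{1,2,3,4,5,6}), ({1},{2,3,4,5,6}), ({2},{1,3,4,5,6}), ({3},{1,2,4,5,6}), ... (60 more)
Total ordered pairs: 64


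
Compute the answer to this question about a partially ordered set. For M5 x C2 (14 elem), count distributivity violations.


Distributive law: a ^ (b v c) = (a ^ b) v (a ^ c).
Check all 14^3 = 2744 ordered triples (a,b,c).
  e.g. a=(a1,0), b=(a2,0), c=(a3,0): lhs=(a1,0) != rhs=(0,0)
  e.g. a=(a1,0), b=(a2,0), c=(a3,1): lhs=(a1,0) != rhs=(0,0)
Total violating triples: 480


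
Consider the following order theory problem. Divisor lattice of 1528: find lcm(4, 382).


In a divisor lattice, join = lcm (least common multiple).
gcd(4,382) = 2
lcm(4,382) = 4*382/gcd = 1528/2 = 764


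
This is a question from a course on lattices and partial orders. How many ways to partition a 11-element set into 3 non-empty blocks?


S(n,k) = k*S(n-1,k) + S(n-1,k-1).
S(10,3) = 9330, S(10,2) = 511
S(11,3) = 3*9330 + 511 = 27990 + 511
S(11,3) = 28501


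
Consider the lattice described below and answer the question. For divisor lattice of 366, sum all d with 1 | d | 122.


Interval [1,122] in divisors of 366: [1, 2, 61, 122]
Sum = 186


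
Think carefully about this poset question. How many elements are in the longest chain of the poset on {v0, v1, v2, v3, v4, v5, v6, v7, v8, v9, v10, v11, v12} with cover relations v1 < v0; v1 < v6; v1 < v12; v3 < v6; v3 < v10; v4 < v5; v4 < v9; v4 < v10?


A chain is a totally ordered subset; we count the number of elements in a maximum chain.
Compute, for each element x, the size of the longest chain ending at x:
  v1: 1
  v2: 1
  v3: 1
  v4: 1
  v7: 1
  v8: 1
  ...
A maximum chain: v1 < v0
Number of elements in the longest chain: 2


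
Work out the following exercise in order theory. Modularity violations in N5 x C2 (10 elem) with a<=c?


Modular law: if a <= c then a v (b ^ c) = (a v b) ^ c.
Check all triples (a,b,c) with a <= c among 10 elements.
  e.g. a=(a,0), b=(c,0), c=(b,0): lhs=(a,0) != rhs=(b,0)
  e.g. a=(a,0), b=(c,1), c=(b,0): lhs=(a,0) != rhs=(b,0)
Total violating triples: 6


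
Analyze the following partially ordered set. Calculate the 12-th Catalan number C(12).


C(n) = C(2n, n) / (n+1).
C(24, 12) = 2704156
C(12) = 2704156 / 13 = 208012


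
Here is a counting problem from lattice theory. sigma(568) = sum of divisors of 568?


sigma(n) = sum of divisors.
Divisors of 568: [1, 2, 4, 8, 71, 142, 284, 568]
Sum = 1080


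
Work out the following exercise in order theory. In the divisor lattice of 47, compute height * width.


Height = length of longest chain minus 1; width = size of largest antichain.
A maximum chain: 1 | 47  (height 1).
A maximum antichain: {1}  (width 1).
Product = 1 * 1 = 1
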